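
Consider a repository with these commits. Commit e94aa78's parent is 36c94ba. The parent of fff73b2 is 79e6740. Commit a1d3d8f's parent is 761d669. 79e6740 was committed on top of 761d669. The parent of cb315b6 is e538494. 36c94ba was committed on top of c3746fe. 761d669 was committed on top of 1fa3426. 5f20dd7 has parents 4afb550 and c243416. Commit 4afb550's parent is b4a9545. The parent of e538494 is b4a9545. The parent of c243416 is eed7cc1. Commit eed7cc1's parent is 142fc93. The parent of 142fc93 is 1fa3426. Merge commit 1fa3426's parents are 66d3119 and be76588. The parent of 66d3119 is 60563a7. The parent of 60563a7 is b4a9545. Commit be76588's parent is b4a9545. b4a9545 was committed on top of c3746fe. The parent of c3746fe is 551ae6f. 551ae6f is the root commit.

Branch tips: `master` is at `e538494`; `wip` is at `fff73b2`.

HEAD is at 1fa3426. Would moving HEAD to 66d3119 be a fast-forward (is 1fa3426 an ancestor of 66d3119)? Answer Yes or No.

A fast-forward from 1fa3426 to 66d3119 is possible iff 1fa3426 is an ancestor of 66d3119.
Ancestors of 66d3119: {551ae6f, 60563a7, 66d3119, b4a9545, c3746fe}.
1fa3426 is not among them, so fast-forward is not possible.

No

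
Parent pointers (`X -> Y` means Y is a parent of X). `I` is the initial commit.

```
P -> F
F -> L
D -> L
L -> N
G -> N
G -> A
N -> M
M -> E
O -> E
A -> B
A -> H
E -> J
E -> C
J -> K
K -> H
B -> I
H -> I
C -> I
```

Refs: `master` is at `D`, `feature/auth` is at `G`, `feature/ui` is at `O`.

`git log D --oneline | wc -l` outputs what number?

Walking parent pointers from D: reachable set = {C, D, E, H, I, J, K, L, M, N}.
That is 10 commits.

10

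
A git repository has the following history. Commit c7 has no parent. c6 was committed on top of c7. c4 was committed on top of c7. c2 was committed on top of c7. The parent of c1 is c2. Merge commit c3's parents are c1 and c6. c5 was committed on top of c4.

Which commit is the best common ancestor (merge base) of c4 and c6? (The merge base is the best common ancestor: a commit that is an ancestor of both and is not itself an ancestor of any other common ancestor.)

Ancestors of c4: {c4, c7}.
Ancestors of c6: {c6, c7}.
Common ancestors: {c7}.
The only common ancestor is c7, so it is the merge base.

c7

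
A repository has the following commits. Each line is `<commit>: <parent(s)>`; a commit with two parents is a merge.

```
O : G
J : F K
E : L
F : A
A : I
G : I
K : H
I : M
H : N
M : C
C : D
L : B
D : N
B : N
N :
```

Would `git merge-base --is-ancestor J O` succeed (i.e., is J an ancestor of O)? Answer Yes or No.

Ancestors of O: {C, D, G, I, M, N, O}.
J is not in that set, so it is not an ancestor of O.

No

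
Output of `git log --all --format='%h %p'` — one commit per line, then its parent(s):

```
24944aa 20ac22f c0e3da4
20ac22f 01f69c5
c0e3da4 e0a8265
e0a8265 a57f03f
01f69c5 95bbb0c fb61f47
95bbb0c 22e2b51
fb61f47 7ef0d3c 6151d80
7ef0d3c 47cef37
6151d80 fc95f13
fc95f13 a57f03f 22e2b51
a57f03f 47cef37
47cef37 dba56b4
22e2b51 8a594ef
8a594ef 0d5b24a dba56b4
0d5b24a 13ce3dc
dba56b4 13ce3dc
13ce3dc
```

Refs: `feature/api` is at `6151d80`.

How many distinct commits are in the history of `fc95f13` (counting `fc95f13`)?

Walking parent pointers from fc95f13: reachable set = {0d5b24a, 13ce3dc, 22e2b51, 47cef37, 8a594ef, a57f03f, dba56b4, fc95f13}.
That is 8 commits.

8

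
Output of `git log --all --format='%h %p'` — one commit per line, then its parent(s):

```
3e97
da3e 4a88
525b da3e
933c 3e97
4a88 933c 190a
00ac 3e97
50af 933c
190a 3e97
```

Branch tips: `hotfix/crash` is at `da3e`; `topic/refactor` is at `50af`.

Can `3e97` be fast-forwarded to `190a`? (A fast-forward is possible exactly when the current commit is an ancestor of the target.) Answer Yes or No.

Yes

A fast-forward from 3e97 to 190a is possible iff 3e97 is an ancestor of 190a.
Ancestors of 190a: {190a, 3e97}.
3e97 is among them, so fast-forward is possible.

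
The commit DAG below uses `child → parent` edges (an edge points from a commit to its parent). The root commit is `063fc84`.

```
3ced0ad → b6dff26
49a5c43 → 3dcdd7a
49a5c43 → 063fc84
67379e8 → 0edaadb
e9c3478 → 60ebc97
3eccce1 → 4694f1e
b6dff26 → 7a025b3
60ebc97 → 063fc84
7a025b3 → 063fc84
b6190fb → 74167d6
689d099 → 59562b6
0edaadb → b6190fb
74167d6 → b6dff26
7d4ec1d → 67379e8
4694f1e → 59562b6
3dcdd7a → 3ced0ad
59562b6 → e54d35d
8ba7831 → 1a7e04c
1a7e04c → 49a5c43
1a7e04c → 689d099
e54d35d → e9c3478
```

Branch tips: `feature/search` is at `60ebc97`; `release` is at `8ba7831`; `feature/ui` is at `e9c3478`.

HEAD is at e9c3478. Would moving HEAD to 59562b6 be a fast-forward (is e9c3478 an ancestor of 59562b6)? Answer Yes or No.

Yes

A fast-forward from e9c3478 to 59562b6 is possible iff e9c3478 is an ancestor of 59562b6.
Ancestors of 59562b6: {063fc84, 59562b6, 60ebc97, e54d35d, e9c3478}.
e9c3478 is among them, so fast-forward is possible.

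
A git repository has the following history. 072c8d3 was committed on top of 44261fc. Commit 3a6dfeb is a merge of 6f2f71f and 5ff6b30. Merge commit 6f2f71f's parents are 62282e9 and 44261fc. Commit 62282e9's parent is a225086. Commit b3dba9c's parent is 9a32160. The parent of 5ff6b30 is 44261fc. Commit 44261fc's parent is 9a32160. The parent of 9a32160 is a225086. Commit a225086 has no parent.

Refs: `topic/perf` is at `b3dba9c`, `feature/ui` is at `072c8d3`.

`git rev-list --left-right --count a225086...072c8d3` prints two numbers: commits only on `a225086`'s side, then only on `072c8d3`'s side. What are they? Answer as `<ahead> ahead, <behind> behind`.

0 ahead, 3 behind

Reachable from a225086: {a225086}.
Reachable from 072c8d3: {072c8d3, 44261fc, 9a32160, a225086}.
Only in a225086's history (ahead): {} — 0.
Only in 072c8d3's history (behind): {072c8d3, 44261fc, 9a32160} — 3.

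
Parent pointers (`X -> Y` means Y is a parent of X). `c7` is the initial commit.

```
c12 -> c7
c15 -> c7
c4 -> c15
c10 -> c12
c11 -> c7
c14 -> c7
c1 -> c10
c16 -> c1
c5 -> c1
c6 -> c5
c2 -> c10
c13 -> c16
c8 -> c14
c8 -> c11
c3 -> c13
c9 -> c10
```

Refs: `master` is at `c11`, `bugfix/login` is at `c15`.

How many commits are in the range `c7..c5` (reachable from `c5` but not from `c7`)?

Reachable from c5: {c1, c10, c12, c5, c7}.
Reachable from c7: {c7}.
In c5's history but not c7's: {c1, c10, c12, c5} — 4 commits.

4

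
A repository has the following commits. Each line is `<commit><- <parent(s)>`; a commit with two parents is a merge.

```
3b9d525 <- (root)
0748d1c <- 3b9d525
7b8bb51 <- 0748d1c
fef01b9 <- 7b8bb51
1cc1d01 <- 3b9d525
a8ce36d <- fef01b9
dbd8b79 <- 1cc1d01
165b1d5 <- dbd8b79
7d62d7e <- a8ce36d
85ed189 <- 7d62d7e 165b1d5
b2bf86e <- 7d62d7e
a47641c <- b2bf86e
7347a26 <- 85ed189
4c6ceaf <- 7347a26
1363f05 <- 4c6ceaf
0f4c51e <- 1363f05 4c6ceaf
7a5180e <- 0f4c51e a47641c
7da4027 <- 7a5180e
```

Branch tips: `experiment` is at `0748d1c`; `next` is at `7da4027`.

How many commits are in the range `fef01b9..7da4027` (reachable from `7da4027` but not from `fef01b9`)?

14

Reachable from 7da4027: {0748d1c, 0f4c51e, 1363f05, 165b1d5, 1cc1d01, 3b9d525, 4c6ceaf, 7347a26, 7a5180e, 7b8bb51, 7d62d7e, 7da4027, 85ed189, a47641c, a8ce36d, b2bf86e, dbd8b79, fef01b9}.
Reachable from fef01b9: {0748d1c, 3b9d525, 7b8bb51, fef01b9}.
In 7da4027's history but not fef01b9's: {0f4c51e, 1363f05, 165b1d5, 1cc1d01, 4c6ceaf, 7347a26, 7a5180e, 7d62d7e, 7da4027, 85ed189, a47641c, a8ce36d, b2bf86e, dbd8b79} — 14 commits.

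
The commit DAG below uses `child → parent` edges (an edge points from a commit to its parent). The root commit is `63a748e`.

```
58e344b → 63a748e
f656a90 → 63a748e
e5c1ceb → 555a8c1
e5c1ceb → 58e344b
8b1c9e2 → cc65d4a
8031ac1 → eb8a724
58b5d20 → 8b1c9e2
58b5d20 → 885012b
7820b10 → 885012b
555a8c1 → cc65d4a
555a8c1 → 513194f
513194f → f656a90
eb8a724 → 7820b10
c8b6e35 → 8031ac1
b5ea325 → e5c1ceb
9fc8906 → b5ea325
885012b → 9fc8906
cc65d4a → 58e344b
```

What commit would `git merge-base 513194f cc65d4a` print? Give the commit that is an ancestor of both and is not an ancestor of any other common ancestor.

Ancestors of 513194f: {513194f, 63a748e, f656a90}.
Ancestors of cc65d4a: {58e344b, 63a748e, cc65d4a}.
Common ancestors: {63a748e}.
The only common ancestor is 63a748e, so it is the merge base.

63a748e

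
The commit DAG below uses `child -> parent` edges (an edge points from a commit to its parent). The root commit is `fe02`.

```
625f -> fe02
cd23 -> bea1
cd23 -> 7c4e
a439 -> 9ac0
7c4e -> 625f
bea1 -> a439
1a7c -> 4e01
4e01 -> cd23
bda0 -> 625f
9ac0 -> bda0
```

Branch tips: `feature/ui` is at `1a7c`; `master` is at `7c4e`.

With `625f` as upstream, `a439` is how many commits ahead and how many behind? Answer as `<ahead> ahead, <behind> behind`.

Reachable from a439: {625f, 9ac0, a439, bda0, fe02}.
Reachable from 625f: {625f, fe02}.
Only in a439's history (ahead): {9ac0, a439, bda0} — 3.
Only in 625f's history (behind): {} — 0.

3 ahead, 0 behind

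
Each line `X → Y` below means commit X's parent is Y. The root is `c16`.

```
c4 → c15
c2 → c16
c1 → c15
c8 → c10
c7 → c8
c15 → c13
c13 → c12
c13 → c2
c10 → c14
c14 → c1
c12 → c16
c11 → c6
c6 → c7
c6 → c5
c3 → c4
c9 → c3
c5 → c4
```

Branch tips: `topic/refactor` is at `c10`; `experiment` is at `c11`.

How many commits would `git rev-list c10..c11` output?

6

Reachable from c11: {c1, c10, c11, c12, c13, c14, c15, c16, c2, c4, c5, c6, c7, c8}.
Reachable from c10: {c1, c10, c12, c13, c14, c15, c16, c2}.
In c11's history but not c10's: {c11, c4, c5, c6, c7, c8} — 6 commits.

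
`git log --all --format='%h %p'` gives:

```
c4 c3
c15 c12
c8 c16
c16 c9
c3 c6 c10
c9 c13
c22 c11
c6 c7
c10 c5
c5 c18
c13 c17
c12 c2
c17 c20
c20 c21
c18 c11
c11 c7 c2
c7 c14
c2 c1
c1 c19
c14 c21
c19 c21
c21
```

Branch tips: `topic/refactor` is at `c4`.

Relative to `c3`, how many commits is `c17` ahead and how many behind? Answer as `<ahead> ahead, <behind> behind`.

2 ahead, 11 behind

Reachable from c17: {c17, c20, c21}.
Reachable from c3: {c1, c10, c11, c14, c18, c19, c2, c21, c3, c5, c6, c7}.
Only in c17's history (ahead): {c17, c20} — 2.
Only in c3's history (behind): {c1, c10, c11, c14, c18, c19, c2, c3, c5, c6, c7} — 11.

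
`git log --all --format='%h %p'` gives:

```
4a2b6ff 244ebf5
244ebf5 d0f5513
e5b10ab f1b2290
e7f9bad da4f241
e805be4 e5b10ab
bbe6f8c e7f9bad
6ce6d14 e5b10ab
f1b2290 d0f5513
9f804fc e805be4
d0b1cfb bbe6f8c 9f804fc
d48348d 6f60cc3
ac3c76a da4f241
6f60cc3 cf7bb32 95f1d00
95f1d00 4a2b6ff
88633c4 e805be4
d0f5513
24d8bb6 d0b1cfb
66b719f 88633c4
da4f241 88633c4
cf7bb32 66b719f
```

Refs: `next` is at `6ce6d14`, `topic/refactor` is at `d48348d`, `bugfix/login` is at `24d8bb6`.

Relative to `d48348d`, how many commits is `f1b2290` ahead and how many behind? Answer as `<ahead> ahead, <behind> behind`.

Reachable from f1b2290: {d0f5513, f1b2290}.
Reachable from d48348d: {244ebf5, 4a2b6ff, 66b719f, 6f60cc3, 88633c4, 95f1d00, cf7bb32, d0f5513, d48348d, e5b10ab, e805be4, f1b2290}.
Only in f1b2290's history (ahead): {} — 0.
Only in d48348d's history (behind): {244ebf5, 4a2b6ff, 66b719f, 6f60cc3, 88633c4, 95f1d00, cf7bb32, d48348d, e5b10ab, e805be4} — 10.

0 ahead, 10 behind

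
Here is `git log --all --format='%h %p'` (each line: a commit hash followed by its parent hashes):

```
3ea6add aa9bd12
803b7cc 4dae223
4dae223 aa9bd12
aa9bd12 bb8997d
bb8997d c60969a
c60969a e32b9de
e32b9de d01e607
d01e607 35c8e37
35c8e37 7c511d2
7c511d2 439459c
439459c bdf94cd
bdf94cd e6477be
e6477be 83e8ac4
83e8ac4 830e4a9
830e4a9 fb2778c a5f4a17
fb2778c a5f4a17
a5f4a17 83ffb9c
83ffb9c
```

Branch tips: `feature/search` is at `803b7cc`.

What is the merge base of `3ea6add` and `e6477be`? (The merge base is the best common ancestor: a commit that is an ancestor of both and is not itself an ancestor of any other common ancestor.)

e6477be

Ancestors of 3ea6add: {35c8e37, 3ea6add, 439459c, 7c511d2, 830e4a9, 83e8ac4, 83ffb9c, a5f4a17, aa9bd12, bb8997d, bdf94cd, c60969a, d01e607, e32b9de, e6477be, fb2778c}.
Ancestors of e6477be: {830e4a9, 83e8ac4, 83ffb9c, a5f4a17, e6477be, fb2778c}.
Common ancestors: {830e4a9, 83e8ac4, 83ffb9c, a5f4a17, e6477be, fb2778c}.
Among these, e6477be is not an ancestor of any other common ancestor — it is the merge base.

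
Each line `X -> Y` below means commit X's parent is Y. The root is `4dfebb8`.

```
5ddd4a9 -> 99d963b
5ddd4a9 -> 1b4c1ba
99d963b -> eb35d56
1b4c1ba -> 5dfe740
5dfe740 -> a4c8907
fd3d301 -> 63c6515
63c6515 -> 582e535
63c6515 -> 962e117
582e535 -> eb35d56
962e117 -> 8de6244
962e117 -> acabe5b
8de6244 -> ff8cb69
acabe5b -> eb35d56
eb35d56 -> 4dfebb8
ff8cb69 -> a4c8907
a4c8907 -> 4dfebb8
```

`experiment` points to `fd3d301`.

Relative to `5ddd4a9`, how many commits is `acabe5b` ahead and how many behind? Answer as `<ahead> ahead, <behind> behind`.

Reachable from acabe5b: {4dfebb8, acabe5b, eb35d56}.
Reachable from 5ddd4a9: {1b4c1ba, 4dfebb8, 5ddd4a9, 5dfe740, 99d963b, a4c8907, eb35d56}.
Only in acabe5b's history (ahead): {acabe5b} — 1.
Only in 5ddd4a9's history (behind): {1b4c1ba, 5ddd4a9, 5dfe740, 99d963b, a4c8907} — 5.

1 ahead, 5 behind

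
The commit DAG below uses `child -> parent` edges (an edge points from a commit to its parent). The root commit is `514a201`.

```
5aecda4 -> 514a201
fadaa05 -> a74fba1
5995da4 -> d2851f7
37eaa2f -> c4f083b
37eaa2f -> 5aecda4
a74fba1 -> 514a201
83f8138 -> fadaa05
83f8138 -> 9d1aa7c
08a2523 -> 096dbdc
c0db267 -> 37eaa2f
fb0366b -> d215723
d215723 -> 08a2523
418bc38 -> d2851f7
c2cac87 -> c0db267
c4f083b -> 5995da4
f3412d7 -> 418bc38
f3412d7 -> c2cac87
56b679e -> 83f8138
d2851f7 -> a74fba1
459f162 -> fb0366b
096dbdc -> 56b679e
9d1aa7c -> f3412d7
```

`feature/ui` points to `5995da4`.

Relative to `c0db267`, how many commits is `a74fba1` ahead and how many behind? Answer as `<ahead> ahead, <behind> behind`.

Reachable from a74fba1: {514a201, a74fba1}.
Reachable from c0db267: {37eaa2f, 514a201, 5995da4, 5aecda4, a74fba1, c0db267, c4f083b, d2851f7}.
Only in a74fba1's history (ahead): {} — 0.
Only in c0db267's history (behind): {37eaa2f, 5995da4, 5aecda4, c0db267, c4f083b, d2851f7} — 6.

0 ahead, 6 behind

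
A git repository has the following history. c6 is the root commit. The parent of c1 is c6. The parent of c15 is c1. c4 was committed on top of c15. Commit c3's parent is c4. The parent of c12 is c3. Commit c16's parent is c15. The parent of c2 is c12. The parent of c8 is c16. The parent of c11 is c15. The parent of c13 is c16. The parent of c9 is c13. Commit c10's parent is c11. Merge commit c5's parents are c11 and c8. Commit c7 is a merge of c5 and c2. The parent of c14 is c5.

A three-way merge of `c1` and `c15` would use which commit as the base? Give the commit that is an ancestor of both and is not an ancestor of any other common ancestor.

Ancestors of c1: {c1, c6}.
Ancestors of c15: {c1, c15, c6}.
Common ancestors: {c1, c6}.
Among these, c1 is not an ancestor of any other common ancestor — it is the merge base.

c1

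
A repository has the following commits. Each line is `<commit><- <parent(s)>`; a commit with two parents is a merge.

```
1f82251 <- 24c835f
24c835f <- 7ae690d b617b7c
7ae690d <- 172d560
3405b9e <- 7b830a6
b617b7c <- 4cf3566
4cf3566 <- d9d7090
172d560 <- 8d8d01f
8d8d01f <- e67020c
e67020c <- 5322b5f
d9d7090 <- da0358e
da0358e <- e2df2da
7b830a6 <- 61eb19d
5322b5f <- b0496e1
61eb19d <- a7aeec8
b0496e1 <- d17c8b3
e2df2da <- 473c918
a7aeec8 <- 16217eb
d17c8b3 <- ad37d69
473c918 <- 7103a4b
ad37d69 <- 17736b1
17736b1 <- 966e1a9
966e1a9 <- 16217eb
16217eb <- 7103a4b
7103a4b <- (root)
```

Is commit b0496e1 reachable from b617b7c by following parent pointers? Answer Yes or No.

Ancestors of b617b7c: {473c918, 4cf3566, 7103a4b, b617b7c, d9d7090, da0358e, e2df2da}.
b0496e1 is not in that set, so it is not an ancestor of b617b7c.

No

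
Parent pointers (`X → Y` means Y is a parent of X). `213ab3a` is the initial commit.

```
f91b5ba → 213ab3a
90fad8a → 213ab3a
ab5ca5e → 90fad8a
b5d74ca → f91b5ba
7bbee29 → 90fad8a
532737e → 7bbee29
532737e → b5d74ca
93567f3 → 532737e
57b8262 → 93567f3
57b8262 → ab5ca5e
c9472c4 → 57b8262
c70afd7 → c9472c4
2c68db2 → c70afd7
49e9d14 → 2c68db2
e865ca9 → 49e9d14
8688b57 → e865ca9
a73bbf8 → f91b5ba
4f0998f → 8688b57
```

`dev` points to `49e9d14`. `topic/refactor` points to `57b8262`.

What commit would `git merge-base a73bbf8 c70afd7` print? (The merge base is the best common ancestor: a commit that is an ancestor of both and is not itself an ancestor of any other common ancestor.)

Ancestors of a73bbf8: {213ab3a, a73bbf8, f91b5ba}.
Ancestors of c70afd7: {213ab3a, 532737e, 57b8262, 7bbee29, 90fad8a, 93567f3, ab5ca5e, b5d74ca, c70afd7, c9472c4, f91b5ba}.
Common ancestors: {213ab3a, f91b5ba}.
Among these, f91b5ba is not an ancestor of any other common ancestor — it is the merge base.

f91b5ba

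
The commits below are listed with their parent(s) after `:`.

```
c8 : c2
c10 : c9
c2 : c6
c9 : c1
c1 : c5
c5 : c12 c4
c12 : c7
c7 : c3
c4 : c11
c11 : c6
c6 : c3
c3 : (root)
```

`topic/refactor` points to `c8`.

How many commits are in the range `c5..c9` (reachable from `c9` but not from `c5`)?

2

Reachable from c9: {c1, c11, c12, c3, c4, c5, c6, c7, c9}.
Reachable from c5: {c11, c12, c3, c4, c5, c6, c7}.
In c9's history but not c5's: {c1, c9} — 2 commits.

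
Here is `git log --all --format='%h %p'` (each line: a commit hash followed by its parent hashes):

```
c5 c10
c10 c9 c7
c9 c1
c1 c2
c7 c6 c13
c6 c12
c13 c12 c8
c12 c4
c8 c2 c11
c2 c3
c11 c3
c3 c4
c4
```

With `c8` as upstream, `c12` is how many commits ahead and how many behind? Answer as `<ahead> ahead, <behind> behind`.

1 ahead, 4 behind

Reachable from c12: {c12, c4}.
Reachable from c8: {c11, c2, c3, c4, c8}.
Only in c12's history (ahead): {c12} — 1.
Only in c8's history (behind): {c11, c2, c3, c8} — 4.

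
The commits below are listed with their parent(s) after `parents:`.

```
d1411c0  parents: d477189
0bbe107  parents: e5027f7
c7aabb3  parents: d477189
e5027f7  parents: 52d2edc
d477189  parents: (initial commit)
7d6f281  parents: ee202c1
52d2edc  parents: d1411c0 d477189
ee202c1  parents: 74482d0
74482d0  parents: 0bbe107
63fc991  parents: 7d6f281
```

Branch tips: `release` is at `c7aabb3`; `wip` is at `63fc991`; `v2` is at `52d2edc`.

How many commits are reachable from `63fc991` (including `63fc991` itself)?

Walking parent pointers from 63fc991: reachable set = {0bbe107, 52d2edc, 63fc991, 74482d0, 7d6f281, d1411c0, d477189, e5027f7, ee202c1}.
That is 9 commits.

9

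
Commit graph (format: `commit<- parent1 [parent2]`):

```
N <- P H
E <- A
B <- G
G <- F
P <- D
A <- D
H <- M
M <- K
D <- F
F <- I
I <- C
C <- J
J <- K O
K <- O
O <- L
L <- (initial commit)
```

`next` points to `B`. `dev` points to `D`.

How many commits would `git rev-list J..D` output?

Reachable from D: {C, D, F, I, J, K, L, O}.
Reachable from J: {J, K, L, O}.
In D's history but not J's: {C, D, F, I} — 4 commits.

4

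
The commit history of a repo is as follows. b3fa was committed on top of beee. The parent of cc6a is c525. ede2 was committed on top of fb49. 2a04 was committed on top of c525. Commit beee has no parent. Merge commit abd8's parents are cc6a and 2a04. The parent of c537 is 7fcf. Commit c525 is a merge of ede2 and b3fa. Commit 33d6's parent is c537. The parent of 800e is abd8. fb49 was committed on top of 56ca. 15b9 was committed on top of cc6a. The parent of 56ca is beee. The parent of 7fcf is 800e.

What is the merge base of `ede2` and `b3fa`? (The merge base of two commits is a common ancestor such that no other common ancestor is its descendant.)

beee

Ancestors of ede2: {56ca, beee, ede2, fb49}.
Ancestors of b3fa: {b3fa, beee}.
Common ancestors: {beee}.
The only common ancestor is beee, so it is the merge base.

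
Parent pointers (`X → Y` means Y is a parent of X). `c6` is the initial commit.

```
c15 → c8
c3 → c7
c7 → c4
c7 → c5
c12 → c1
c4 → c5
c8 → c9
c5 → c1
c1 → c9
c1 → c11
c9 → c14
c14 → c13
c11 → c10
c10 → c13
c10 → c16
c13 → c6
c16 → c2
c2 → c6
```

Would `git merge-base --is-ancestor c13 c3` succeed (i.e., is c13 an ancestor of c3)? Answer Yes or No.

Ancestors of c3 (commits reachable by following parents): {c1, c10, c11, c13, c14, c16, c2, c3, c4, c5, c6, c7, c9}.
c13 is in that set, so it is an ancestor of c3.

Yes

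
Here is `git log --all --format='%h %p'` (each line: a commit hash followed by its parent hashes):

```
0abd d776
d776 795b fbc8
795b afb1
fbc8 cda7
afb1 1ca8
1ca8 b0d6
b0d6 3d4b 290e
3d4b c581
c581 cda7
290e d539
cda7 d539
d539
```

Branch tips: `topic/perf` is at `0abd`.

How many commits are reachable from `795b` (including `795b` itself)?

9

Walking parent pointers from 795b: reachable set = {1ca8, 290e, 3d4b, 795b, afb1, b0d6, c581, cda7, d539}.
That is 9 commits.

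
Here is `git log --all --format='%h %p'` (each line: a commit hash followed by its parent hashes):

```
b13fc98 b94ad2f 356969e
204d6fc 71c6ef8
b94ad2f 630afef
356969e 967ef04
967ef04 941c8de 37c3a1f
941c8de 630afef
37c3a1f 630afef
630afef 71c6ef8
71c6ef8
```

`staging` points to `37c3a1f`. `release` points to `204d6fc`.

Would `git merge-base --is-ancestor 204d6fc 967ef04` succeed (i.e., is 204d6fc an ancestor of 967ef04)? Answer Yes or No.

Ancestors of 967ef04: {37c3a1f, 630afef, 71c6ef8, 941c8de, 967ef04}.
204d6fc is not in that set, so it is not an ancestor of 967ef04.

No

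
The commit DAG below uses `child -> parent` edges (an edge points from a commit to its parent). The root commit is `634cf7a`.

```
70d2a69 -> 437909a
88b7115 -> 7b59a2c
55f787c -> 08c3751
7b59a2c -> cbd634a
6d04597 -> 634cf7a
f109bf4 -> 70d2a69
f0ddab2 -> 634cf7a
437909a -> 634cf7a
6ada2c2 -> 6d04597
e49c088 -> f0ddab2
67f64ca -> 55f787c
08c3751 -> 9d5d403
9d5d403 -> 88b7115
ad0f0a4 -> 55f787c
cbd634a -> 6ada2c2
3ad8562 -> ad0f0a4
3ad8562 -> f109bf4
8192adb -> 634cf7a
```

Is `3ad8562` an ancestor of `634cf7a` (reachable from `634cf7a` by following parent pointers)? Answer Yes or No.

No

Ancestors of 634cf7a: {634cf7a}.
3ad8562 is not in that set, so it is not an ancestor of 634cf7a.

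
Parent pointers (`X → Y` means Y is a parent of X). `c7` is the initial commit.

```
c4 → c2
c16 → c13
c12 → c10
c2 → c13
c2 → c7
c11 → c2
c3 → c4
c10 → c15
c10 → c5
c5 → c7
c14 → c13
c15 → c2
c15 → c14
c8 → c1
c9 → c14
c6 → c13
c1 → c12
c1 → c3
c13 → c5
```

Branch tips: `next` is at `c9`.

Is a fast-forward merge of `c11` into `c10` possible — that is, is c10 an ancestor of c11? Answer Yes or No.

A fast-forward from c10 to c11 is possible iff c10 is an ancestor of c11.
Ancestors of c11: {c11, c13, c2, c5, c7}.
c10 is not among them, so fast-forward is not possible.

No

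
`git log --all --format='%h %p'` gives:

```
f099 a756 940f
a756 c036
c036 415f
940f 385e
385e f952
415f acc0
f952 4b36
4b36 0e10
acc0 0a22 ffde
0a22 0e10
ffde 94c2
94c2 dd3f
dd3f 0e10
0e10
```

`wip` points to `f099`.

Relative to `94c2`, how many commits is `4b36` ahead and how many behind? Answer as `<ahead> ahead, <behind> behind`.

1 ahead, 2 behind

Reachable from 4b36: {0e10, 4b36}.
Reachable from 94c2: {0e10, 94c2, dd3f}.
Only in 4b36's history (ahead): {4b36} — 1.
Only in 94c2's history (behind): {94c2, dd3f} — 2.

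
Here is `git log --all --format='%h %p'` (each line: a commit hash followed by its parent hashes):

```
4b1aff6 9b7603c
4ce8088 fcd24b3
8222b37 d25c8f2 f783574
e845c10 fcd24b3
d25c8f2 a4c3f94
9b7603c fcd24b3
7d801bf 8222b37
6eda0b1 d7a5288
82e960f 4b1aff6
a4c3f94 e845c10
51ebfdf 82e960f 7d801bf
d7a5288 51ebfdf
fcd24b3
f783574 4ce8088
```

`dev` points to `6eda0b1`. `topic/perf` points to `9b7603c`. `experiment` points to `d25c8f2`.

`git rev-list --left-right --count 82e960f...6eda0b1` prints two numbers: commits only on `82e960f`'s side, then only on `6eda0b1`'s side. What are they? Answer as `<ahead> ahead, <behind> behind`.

0 ahead, 10 behind

Reachable from 82e960f: {4b1aff6, 82e960f, 9b7603c, fcd24b3}.
Reachable from 6eda0b1: {4b1aff6, 4ce8088, 51ebfdf, 6eda0b1, 7d801bf, 8222b37, 82e960f, 9b7603c, a4c3f94, d25c8f2, d7a5288, e845c10, f783574, fcd24b3}.
Only in 82e960f's history (ahead): {} — 0.
Only in 6eda0b1's history (behind): {4ce8088, 51ebfdf, 6eda0b1, 7d801bf, 8222b37, a4c3f94, d25c8f2, d7a5288, e845c10, f783574} — 10.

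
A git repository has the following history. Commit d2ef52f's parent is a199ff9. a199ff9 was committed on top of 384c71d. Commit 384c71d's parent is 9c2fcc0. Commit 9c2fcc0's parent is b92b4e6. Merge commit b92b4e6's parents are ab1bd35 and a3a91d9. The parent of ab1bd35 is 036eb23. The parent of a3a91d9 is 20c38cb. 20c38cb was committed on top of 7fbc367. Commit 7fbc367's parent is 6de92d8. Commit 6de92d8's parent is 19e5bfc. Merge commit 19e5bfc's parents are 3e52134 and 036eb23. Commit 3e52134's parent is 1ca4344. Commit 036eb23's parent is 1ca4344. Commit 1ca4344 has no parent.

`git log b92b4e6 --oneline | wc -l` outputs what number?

Walking parent pointers from b92b4e6: reachable set = {036eb23, 19e5bfc, 1ca4344, 20c38cb, 3e52134, 6de92d8, 7fbc367, a3a91d9, ab1bd35, b92b4e6}.
That is 10 commits.

10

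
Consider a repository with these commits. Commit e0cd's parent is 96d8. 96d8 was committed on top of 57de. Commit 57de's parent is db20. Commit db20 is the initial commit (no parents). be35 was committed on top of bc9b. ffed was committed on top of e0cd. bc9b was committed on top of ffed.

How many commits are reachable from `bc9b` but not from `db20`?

Reachable from bc9b: {57de, 96d8, bc9b, db20, e0cd, ffed}.
Reachable from db20: {db20}.
In bc9b's history but not db20's: {57de, 96d8, bc9b, e0cd, ffed} — 5 commits.

5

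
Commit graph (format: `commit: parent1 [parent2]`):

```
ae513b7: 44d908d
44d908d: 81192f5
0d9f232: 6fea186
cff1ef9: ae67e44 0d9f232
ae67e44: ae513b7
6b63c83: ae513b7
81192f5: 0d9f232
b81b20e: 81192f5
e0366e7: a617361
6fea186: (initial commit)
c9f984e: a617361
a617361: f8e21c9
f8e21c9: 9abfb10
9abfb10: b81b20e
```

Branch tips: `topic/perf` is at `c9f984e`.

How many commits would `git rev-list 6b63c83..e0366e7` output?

Reachable from e0366e7: {0d9f232, 6fea186, 81192f5, 9abfb10, a617361, b81b20e, e0366e7, f8e21c9}.
Reachable from 6b63c83: {0d9f232, 44d908d, 6b63c83, 6fea186, 81192f5, ae513b7}.
In e0366e7's history but not 6b63c83's: {9abfb10, a617361, b81b20e, e0366e7, f8e21c9} — 5 commits.

5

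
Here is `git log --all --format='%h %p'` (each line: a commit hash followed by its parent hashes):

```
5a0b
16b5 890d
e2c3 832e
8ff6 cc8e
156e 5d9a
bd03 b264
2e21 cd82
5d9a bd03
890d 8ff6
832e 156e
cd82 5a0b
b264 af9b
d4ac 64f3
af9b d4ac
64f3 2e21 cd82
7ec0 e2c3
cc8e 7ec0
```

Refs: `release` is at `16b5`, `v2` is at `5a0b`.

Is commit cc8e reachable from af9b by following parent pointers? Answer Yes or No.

Ancestors of af9b: {2e21, 5a0b, 64f3, af9b, cd82, d4ac}.
cc8e is not in that set, so it is not an ancestor of af9b.

No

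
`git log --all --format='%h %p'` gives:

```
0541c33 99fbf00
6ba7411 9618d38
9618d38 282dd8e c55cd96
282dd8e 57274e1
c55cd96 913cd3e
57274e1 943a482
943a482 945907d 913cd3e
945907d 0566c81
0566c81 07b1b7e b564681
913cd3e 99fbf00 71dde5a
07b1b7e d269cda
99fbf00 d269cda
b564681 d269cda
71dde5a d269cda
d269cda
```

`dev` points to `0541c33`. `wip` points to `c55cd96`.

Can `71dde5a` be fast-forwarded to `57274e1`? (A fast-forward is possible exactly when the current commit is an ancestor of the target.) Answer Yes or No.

Yes

A fast-forward from 71dde5a to 57274e1 is possible iff 71dde5a is an ancestor of 57274e1.
Ancestors of 57274e1: {0566c81, 07b1b7e, 57274e1, 71dde5a, 913cd3e, 943a482, 945907d, 99fbf00, b564681, d269cda}.
71dde5a is among them, so fast-forward is possible.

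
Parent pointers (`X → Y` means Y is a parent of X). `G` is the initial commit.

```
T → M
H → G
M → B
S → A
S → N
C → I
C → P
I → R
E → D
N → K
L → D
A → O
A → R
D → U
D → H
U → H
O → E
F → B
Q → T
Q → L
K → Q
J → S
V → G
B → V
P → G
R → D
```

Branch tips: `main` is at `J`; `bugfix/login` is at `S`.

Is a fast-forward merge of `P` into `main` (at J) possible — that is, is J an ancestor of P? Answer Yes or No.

A fast-forward from J to P is possible iff J is an ancestor of P.
Ancestors of P: {G, P}.
J is not among them, so fast-forward is not possible.

No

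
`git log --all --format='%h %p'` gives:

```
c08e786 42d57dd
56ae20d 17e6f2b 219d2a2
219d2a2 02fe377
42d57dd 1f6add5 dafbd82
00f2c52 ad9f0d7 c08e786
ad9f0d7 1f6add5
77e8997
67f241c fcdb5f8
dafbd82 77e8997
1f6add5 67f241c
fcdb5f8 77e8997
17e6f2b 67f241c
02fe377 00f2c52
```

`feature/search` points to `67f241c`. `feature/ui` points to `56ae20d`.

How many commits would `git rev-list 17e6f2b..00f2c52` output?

6

Reachable from 00f2c52: {00f2c52, 1f6add5, 42d57dd, 67f241c, 77e8997, ad9f0d7, c08e786, dafbd82, fcdb5f8}.
Reachable from 17e6f2b: {17e6f2b, 67f241c, 77e8997, fcdb5f8}.
In 00f2c52's history but not 17e6f2b's: {00f2c52, 1f6add5, 42d57dd, ad9f0d7, c08e786, dafbd82} — 6 commits.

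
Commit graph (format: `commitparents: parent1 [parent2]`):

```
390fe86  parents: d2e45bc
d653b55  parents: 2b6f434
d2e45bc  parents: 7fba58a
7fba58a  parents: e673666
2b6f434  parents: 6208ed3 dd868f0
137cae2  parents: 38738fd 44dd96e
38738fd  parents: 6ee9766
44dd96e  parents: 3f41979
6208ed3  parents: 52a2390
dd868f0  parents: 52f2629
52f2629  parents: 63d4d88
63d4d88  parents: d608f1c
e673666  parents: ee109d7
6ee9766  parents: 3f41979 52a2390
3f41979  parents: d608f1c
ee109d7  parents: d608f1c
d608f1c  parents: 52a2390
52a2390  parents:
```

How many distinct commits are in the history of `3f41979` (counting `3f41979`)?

3

Walking parent pointers from 3f41979: reachable set = {3f41979, 52a2390, d608f1c}.
That is 3 commits.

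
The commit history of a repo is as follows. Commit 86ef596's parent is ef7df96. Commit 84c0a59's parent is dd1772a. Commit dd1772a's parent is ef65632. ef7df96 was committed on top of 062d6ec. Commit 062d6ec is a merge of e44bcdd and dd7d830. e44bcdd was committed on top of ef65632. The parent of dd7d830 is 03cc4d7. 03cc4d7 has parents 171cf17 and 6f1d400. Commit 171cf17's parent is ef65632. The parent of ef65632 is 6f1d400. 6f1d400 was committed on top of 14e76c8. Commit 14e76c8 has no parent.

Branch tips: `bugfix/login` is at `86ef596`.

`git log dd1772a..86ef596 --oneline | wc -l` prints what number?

7

Reachable from 86ef596: {03cc4d7, 062d6ec, 14e76c8, 171cf17, 6f1d400, 86ef596, dd7d830, e44bcdd, ef65632, ef7df96}.
Reachable from dd1772a: {14e76c8, 6f1d400, dd1772a, ef65632}.
In 86ef596's history but not dd1772a's: {03cc4d7, 062d6ec, 171cf17, 86ef596, dd7d830, e44bcdd, ef7df96} — 7 commits.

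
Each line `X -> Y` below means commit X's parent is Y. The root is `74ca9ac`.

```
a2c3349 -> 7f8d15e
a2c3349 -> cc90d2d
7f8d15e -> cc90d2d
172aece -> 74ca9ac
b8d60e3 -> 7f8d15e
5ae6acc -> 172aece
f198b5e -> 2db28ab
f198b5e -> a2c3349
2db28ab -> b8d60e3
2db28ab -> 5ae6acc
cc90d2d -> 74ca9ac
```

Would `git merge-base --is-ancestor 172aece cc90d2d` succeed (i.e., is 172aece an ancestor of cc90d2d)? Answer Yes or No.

No

Ancestors of cc90d2d: {74ca9ac, cc90d2d}.
172aece is not in that set, so it is not an ancestor of cc90d2d.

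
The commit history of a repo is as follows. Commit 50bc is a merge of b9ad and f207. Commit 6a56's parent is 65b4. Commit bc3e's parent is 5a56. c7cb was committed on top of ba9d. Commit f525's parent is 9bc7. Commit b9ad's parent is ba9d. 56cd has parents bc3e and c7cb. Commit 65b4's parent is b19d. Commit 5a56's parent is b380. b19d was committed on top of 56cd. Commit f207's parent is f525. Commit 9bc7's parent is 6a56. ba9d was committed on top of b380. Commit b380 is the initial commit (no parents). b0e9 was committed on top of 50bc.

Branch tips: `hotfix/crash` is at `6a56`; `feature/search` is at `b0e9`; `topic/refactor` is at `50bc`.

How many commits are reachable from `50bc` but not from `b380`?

13

Reachable from 50bc: {50bc, 56cd, 5a56, 65b4, 6a56, 9bc7, b19d, b380, b9ad, ba9d, bc3e, c7cb, f207, f525}.
Reachable from b380: {b380}.
In 50bc's history but not b380's: {50bc, 56cd, 5a56, 65b4, 6a56, 9bc7, b19d, b9ad, ba9d, bc3e, c7cb, f207, f525} — 13 commits.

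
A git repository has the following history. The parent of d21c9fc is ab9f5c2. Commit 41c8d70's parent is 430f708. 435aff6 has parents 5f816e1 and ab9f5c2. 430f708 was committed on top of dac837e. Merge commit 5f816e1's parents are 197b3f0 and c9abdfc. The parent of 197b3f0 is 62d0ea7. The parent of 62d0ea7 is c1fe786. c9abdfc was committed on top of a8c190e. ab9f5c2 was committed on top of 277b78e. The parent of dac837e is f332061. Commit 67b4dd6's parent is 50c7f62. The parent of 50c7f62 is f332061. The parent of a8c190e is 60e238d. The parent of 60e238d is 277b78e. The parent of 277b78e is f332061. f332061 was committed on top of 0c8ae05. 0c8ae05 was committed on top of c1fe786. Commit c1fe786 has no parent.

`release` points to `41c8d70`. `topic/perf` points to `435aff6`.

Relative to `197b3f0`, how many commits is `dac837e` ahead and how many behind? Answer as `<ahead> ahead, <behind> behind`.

3 ahead, 2 behind

Reachable from dac837e: {0c8ae05, c1fe786, dac837e, f332061}.
Reachable from 197b3f0: {197b3f0, 62d0ea7, c1fe786}.
Only in dac837e's history (ahead): {0c8ae05, dac837e, f332061} — 3.
Only in 197b3f0's history (behind): {197b3f0, 62d0ea7} — 2.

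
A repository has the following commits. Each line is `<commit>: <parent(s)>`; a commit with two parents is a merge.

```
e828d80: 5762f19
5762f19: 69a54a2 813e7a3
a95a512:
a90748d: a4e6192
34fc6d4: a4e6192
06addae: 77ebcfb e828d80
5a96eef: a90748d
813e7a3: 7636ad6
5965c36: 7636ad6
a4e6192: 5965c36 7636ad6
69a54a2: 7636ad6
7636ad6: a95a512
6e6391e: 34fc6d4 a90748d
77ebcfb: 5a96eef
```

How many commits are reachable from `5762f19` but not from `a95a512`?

Reachable from 5762f19: {5762f19, 69a54a2, 7636ad6, 813e7a3, a95a512}.
Reachable from a95a512: {a95a512}.
In 5762f19's history but not a95a512's: {5762f19, 69a54a2, 7636ad6, 813e7a3} — 4 commits.

4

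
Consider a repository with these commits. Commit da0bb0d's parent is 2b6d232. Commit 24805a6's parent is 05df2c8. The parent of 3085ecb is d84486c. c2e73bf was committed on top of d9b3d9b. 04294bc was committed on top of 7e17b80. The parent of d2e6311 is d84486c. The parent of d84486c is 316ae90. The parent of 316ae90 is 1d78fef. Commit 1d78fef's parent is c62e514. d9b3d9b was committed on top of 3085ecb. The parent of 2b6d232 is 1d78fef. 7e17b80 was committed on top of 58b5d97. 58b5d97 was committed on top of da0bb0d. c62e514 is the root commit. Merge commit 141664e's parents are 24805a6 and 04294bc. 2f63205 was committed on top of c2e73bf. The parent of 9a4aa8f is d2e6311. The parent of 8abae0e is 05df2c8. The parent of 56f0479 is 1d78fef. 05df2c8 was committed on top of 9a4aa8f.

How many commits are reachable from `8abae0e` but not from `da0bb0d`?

Reachable from 8abae0e: {05df2c8, 1d78fef, 316ae90, 8abae0e, 9a4aa8f, c62e514, d2e6311, d84486c}.
Reachable from da0bb0d: {1d78fef, 2b6d232, c62e514, da0bb0d}.
In 8abae0e's history but not da0bb0d's: {05df2c8, 316ae90, 8abae0e, 9a4aa8f, d2e6311, d84486c} — 6 commits.

6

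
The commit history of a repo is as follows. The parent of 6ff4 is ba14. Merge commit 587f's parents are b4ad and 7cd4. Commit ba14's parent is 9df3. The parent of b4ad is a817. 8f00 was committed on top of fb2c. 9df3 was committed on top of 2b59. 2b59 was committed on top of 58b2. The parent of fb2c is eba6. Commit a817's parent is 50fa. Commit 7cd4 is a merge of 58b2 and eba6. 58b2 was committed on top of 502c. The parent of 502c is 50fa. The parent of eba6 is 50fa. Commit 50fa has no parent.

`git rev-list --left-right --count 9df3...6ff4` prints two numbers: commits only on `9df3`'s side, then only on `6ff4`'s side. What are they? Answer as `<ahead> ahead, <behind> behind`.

0 ahead, 2 behind

Reachable from 9df3: {2b59, 502c, 50fa, 58b2, 9df3}.
Reachable from 6ff4: {2b59, 502c, 50fa, 58b2, 6ff4, 9df3, ba14}.
Only in 9df3's history (ahead): {} — 0.
Only in 6ff4's history (behind): {6ff4, ba14} — 2.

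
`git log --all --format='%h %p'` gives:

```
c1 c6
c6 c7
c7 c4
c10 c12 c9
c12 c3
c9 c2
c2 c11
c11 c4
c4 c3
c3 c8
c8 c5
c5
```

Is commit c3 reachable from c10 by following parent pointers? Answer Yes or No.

Ancestors of c10 (commits reachable by following parents): {c10, c11, c12, c2, c3, c4, c5, c8, c9}.
c3 is in that set, so it is an ancestor of c10.

Yes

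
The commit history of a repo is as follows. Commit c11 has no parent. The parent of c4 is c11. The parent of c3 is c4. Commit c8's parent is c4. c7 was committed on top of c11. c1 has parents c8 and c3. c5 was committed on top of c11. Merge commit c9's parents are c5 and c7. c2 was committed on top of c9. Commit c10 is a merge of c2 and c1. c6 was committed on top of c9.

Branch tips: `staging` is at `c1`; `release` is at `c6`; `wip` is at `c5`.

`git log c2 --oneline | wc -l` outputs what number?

Walking parent pointers from c2: reachable set = {c11, c2, c5, c7, c9}.
That is 5 commits.

5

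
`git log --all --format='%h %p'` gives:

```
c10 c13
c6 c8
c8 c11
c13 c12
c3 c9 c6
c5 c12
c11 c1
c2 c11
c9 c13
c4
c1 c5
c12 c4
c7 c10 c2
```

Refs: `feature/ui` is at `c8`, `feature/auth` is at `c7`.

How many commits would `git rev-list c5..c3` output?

7

Reachable from c3: {c1, c11, c12, c13, c3, c4, c5, c6, c8, c9}.
Reachable from c5: {c12, c4, c5}.
In c3's history but not c5's: {c1, c11, c13, c3, c6, c8, c9} — 7 commits.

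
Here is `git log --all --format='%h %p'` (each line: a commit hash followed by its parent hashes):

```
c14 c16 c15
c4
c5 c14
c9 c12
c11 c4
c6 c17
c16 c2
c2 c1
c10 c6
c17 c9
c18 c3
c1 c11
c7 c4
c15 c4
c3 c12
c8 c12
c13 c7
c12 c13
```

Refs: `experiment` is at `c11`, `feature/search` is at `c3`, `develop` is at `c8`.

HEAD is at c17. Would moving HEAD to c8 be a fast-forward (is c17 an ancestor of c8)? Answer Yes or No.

No

A fast-forward from c17 to c8 is possible iff c17 is an ancestor of c8.
Ancestors of c8: {c12, c13, c4, c7, c8}.
c17 is not among them, so fast-forward is not possible.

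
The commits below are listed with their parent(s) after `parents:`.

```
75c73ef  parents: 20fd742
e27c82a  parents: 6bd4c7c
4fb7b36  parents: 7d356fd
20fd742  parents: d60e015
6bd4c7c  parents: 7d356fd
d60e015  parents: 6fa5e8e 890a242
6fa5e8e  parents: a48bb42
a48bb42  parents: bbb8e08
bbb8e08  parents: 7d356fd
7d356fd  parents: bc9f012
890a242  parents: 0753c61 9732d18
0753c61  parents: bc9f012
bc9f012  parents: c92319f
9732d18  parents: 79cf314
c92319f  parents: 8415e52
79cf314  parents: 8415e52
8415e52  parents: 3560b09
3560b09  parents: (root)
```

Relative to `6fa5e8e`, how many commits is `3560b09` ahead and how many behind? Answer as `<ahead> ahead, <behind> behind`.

Reachable from 3560b09: {3560b09}.
Reachable from 6fa5e8e: {3560b09, 6fa5e8e, 7d356fd, 8415e52, a48bb42, bbb8e08, bc9f012, c92319f}.
Only in 3560b09's history (ahead): {} — 0.
Only in 6fa5e8e's history (behind): {6fa5e8e, 7d356fd, 8415e52, a48bb42, bbb8e08, bc9f012, c92319f} — 7.

0 ahead, 7 behind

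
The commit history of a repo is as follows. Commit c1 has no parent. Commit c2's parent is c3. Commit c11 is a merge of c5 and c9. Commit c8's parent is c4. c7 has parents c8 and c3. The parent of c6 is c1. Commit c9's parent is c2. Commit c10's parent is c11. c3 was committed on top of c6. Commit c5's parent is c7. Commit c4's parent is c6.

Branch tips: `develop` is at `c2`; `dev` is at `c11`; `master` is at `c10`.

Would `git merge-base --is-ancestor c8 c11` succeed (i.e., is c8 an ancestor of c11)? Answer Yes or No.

Yes

Ancestors of c11 (commits reachable by following parents): {c1, c11, c2, c3, c4, c5, c6, c7, c8, c9}.
c8 is in that set, so it is an ancestor of c11.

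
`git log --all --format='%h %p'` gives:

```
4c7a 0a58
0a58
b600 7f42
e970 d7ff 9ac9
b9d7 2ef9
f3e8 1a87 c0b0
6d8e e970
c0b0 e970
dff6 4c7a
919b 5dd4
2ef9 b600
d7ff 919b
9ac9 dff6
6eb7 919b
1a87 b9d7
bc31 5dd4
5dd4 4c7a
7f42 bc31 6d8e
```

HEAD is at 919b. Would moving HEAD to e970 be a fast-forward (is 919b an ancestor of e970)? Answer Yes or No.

A fast-forward from 919b to e970 is possible iff 919b is an ancestor of e970.
Ancestors of e970: {0a58, 4c7a, 5dd4, 919b, 9ac9, d7ff, dff6, e970}.
919b is among them, so fast-forward is possible.

Yes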